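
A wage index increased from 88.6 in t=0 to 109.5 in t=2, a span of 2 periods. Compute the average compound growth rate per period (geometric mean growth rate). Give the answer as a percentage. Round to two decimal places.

11.17%

Growth factor = (109.5/88.6)^(1/2) = (1.235892)^(1/2) = 1.111707
Growth rate = 1.111707 − 1 = 0.111707 = 11.1707%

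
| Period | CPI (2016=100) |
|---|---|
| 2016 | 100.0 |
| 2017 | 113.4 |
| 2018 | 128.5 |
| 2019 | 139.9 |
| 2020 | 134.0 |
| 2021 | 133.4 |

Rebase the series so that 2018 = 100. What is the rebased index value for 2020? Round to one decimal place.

Rebased(2020) = 134.0 / 128.5 × 100 = 104.2802

104.3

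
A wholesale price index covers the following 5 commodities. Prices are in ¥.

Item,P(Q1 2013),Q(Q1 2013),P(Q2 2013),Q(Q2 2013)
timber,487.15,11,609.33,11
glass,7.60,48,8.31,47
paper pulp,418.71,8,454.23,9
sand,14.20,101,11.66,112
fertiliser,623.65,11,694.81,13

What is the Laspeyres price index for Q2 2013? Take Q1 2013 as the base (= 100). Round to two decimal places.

Laspeyres price index uses base-period quantities as weights.
ΣP(Q2 2013)·Q(Q1 2013) = 609.33×11 + 8.31×48 + 454.23×8 + 11.66×101 + 694.81×11 = 6702.63 + 398.88 + 3633.84 + 1177.66 + 7642.91 = 19555.92
ΣP(Q1 2013)·Q(Q1 2013) = 487.15×11 + 7.60×48 + 418.71×8 + 14.20×101 + 623.65×11 = 5358.65 + 364.8 + 3349.68 + 1434.2 + 6860.15 = 17367.48
Index = 19555.92 / 17367.48 × 100 = 112.6008

112.60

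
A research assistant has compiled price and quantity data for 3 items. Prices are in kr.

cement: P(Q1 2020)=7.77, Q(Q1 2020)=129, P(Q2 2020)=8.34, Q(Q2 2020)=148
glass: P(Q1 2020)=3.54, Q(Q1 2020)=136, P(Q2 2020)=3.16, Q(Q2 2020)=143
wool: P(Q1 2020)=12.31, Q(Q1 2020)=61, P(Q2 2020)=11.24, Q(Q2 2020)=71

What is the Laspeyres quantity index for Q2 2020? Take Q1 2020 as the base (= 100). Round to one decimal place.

113.2

Laspeyres quantity index uses base-period prices as weights.
ΣP(Q1 2020)·Q(Q2 2020) = 7.77×148 + 3.54×143 + 12.31×71 = 1149.96 + 506.22 + 874.01 = 2530.19
ΣP(Q1 2020)·Q(Q1 2020) = 7.77×129 + 3.54×136 + 12.31×61 = 1002.33 + 481.44 + 750.91 = 2234.68
Index = 2530.19 / 2234.68 × 100 = 113.2238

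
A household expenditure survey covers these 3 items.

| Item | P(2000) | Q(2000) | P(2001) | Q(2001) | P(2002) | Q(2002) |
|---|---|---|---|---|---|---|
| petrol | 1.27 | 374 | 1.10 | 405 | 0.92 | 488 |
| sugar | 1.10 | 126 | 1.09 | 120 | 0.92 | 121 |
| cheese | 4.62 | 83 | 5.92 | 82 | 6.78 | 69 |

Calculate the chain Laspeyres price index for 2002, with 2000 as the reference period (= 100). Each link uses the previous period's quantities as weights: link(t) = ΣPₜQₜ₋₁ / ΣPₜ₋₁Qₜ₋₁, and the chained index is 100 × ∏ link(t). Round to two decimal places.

Link 2000→2001:
ΣP(2001)Q(2000) = 1.10×374 + 1.09×126 + 5.92×83 = 411.4 + 137.34 + 491.36 = 1040.1
ΣP(2000)Q(2000) = 1.27×374 + 1.10×126 + 4.62×83 = 474.98 + 138.6 + 383.46 = 997.04
link = 1040.1/997.04 = 1.043188
Link 2001→2002:
ΣP(2002)Q(2001) = 0.92×405 + 0.92×120 + 6.78×82 = 372.6 + 110.4 + 555.96 = 1038.96
ΣP(2001)Q(2001) = 1.10×405 + 1.09×120 + 5.92×82 = 445.5 + 130.8 + 485.44 = 1061.74
link = 1038.96/1061.74 = 0.978545
Chained index = 100 × 1.043188 × 0.978545 = 102.0806

102.08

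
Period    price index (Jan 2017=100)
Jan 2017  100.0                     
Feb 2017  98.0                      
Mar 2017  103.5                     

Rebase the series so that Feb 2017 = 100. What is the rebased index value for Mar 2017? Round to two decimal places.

105.61

Rebased(Mar 2017) = 103.5 / 98.0 × 100 = 105.6122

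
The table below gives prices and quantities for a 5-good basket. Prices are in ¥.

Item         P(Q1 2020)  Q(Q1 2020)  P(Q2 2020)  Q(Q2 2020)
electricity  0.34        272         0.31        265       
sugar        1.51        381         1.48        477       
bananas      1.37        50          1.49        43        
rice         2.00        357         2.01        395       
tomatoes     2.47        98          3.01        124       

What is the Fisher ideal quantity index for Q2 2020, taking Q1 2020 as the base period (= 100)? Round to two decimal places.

116.26

Laspeyres component (base-period weights):
ΣP(Q1 2020)Q(Q2 2020) = 0.34×265 + 1.51×477 + 1.37×43 + 2.00×395 + 2.47×124 = 90.1 + 720.27 + 58.91 + 790 + 306.28 = 1965.56
ΣP(Q1 2020)Q(Q1 2020) = 0.34×272 + 1.51×381 + 1.37×50 + 2.00×357 + 2.47×98 = 92.48 + 575.31 + 68.5 + 714 + 242.06 = 1692.35
L = 1965.56 / 1692.35 × 100 = 116.1438
Paasche component (current-period weights):
ΣP(Q2 2020)Q(Q2 2020) = 0.31×265 + 1.48×477 + 1.49×43 + 2.01×395 + 3.01×124 = 82.15 + 705.96 + 64.07 + 793.95 + 373.24 = 2019.37
ΣP(Q2 2020)Q(Q1 2020) = 0.31×272 + 1.48×381 + 1.49×50 + 2.01×357 + 3.01×98 = 84.32 + 563.88 + 74.5 + 717.57 + 294.98 = 1735.25
P = 2019.37 / 1735.25 × 100 = 116.3734
Fisher = √(L × P) = √(116.1438 × 116.3734) = 116.2586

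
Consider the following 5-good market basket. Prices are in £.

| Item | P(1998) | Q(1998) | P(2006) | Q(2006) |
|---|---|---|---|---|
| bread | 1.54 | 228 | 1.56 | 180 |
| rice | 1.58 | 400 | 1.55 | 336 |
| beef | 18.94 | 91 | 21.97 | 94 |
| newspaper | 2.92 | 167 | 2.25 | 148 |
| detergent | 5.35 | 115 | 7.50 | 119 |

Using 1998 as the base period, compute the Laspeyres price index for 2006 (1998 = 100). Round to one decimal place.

110.6

Laspeyres price index uses base-period quantities as weights.
ΣP(2006)·Q(1998) = 1.56×228 + 1.55×400 + 21.97×91 + 2.25×167 + 7.50×115 = 355.68 + 620 + 1999.27 + 375.75 + 862.5 = 4213.2
ΣP(1998)·Q(1998) = 1.54×228 + 1.58×400 + 18.94×91 + 2.92×167 + 5.35×115 = 351.12 + 632 + 1723.54 + 487.64 + 615.25 = 3809.55
Index = 4213.2 / 3809.55 × 100 = 110.5957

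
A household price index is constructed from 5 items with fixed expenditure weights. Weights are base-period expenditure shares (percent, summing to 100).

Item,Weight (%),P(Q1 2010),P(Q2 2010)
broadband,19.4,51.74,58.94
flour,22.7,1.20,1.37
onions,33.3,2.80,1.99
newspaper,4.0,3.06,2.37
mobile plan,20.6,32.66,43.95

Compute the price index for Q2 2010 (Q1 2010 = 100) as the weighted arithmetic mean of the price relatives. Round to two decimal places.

broadband: 19.4 × (58.94/51.74) = 19.4 × 1.139157 = 22.0997
flour: 22.7 × (1.37/1.20) = 22.7 × 1.141667 = 25.9158
onions: 33.3 × (1.99/2.80) = 33.3 × 0.710714 = 23.6668
newspaper: 4.0 × (2.37/3.06) = 4.0 × 0.774510 = 3.0980
mobile plan: 20.6 × (43.95/32.66) = 20.6 × 1.345683 = 27.7211
Index = Σ wᵢ·(p₁ᵢ/p₀ᵢ) = 22.0997 + 25.9158 + 23.6668 + 3.0980 + 27.7211 = 102.5014

102.50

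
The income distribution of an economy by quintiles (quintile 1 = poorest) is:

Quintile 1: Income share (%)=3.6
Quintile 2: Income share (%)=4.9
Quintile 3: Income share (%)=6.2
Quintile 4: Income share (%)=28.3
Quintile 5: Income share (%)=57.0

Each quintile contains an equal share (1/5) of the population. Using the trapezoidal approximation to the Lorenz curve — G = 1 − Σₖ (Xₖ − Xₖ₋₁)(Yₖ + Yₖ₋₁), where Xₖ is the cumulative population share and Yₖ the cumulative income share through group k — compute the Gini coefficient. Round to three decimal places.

Cumulative income shares Yₖ: 0.0360, 0.0850, 0.1470, 0.4300, 1.0000
Σ (Xₖ−Xₖ₋₁)(Yₖ+Yₖ₋₁) = (1/5)(0.0360+0.0000) + (1/5)(0.0850+0.0360) + (1/5)(0.1470+0.0850) + (1/5)(0.4300+0.1470) + (1/5)(1.0000+0.4300)
  = 0.0072 + 0.0242 + 0.0464 + 0.1154 + 0.2860 = 0.4792
G = 1 − 0.4792 = 0.5208

0.521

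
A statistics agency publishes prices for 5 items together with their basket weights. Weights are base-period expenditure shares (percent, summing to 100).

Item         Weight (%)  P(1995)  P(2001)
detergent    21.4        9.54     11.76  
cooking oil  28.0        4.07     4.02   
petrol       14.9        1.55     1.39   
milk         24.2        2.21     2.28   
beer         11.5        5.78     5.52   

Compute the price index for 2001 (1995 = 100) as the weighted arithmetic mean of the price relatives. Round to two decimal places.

detergent: 21.4 × (11.76/9.54) = 21.4 × 1.232704 = 26.3799
cooking oil: 28.0 × (4.02/4.07) = 28.0 × 0.987715 = 27.6560
petrol: 14.9 × (1.39/1.55) = 14.9 × 0.896774 = 13.3619
milk: 24.2 × (2.28/2.21) = 24.2 × 1.031674 = 24.9665
beer: 11.5 × (5.52/5.78) = 11.5 × 0.955017 = 10.9827
Index = Σ wᵢ·(p₁ᵢ/p₀ᵢ) = 26.3799 + 27.6560 + 13.3619 + 24.9665 + 10.9827 = 103.3470

103.35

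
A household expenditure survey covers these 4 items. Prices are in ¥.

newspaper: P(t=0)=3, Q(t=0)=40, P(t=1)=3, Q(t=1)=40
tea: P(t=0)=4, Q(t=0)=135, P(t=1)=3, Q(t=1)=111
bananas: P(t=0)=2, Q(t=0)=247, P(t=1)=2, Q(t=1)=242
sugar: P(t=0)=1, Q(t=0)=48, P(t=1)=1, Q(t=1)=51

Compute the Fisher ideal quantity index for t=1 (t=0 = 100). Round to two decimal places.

92.01

Laspeyres component (base-period weights):
ΣP(t=0)Q(t=1) = 3×40 + 4×111 + 2×242 + 1×51 = 120 + 444 + 484 + 51 = 1099
ΣP(t=0)Q(t=0) = 3×40 + 4×135 + 2×247 + 1×48 = 120 + 540 + 494 + 48 = 1202
L = 1099 / 1202 × 100 = 91.4309
Paasche component (current-period weights):
ΣP(t=1)Q(t=1) = 3×40 + 3×111 + 2×242 + 1×51 = 120 + 333 + 484 + 51 = 988
ΣP(t=1)Q(t=0) = 3×40 + 3×135 + 2×247 + 1×48 = 120 + 405 + 494 + 48 = 1067
P = 988 / 1067 × 100 = 92.5961
Fisher = √(L × P) = √(91.4309 × 92.5961) = 92.0117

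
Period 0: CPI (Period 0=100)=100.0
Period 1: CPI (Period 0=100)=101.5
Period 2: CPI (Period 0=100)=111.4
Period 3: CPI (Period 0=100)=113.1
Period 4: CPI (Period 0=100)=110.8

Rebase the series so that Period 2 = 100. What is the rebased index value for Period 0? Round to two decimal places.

89.77

Rebased(Period 0) = 100.0 / 111.4 × 100 = 89.7666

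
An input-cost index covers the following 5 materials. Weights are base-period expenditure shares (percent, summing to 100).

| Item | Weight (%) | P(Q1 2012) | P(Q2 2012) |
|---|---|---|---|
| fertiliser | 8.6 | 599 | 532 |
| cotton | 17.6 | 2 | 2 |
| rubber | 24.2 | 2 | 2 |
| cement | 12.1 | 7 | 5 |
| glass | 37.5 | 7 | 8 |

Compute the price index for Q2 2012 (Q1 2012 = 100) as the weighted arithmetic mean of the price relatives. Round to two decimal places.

100.94

fertiliser: 8.6 × (532/599) = 8.6 × 0.888147 = 7.6381
cotton: 17.6 × (2/2) = 17.6 × 1.000000 = 17.6000
rubber: 24.2 × (2/2) = 24.2 × 1.000000 = 24.2000
cement: 12.1 × (5/7) = 12.1 × 0.714286 = 8.6429
glass: 37.5 × (8/7) = 37.5 × 1.142857 = 42.8571
Index = Σ wᵢ·(p₁ᵢ/p₀ᵢ) = 7.6381 + 17.6000 + 24.2000 + 8.6429 + 42.8571 = 100.9381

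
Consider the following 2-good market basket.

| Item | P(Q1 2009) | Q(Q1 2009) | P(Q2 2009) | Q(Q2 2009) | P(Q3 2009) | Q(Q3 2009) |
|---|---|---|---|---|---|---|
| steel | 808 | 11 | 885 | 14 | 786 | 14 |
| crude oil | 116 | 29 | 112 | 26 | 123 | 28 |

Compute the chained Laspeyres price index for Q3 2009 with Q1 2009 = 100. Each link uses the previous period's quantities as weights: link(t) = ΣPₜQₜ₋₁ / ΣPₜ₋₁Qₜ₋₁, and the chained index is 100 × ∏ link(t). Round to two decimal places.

Link Q1 2009→Q2 2009:
ΣP(Q2 2009)Q(Q1 2009) = 885×11 + 112×29 = 9735 + 3248 = 12983
ΣP(Q1 2009)Q(Q1 2009) = 808×11 + 116×29 = 8888 + 3364 = 12252
link = 12983/12252 = 1.059664
Link Q2 2009→Q3 2009:
ΣP(Q3 2009)Q(Q2 2009) = 786×14 + 123×26 = 11004 + 3198 = 14202
ΣP(Q2 2009)Q(Q2 2009) = 885×14 + 112×26 = 12390 + 2912 = 15302
link = 14202/15302 = 0.928114
Chained index = 100 × 1.059664 × 0.928114 = 98.3489

98.35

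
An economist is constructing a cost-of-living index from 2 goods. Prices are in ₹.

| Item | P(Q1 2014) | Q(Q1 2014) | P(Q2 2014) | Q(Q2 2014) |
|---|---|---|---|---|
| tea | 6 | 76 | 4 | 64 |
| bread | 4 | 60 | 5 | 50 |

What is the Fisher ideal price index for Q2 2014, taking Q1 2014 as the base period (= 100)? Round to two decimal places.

86.71

Laspeyres component (base-period weights):
ΣP(Q2 2014)Q(Q1 2014) = 4×76 + 5×60 = 304 + 300 = 604
ΣP(Q1 2014)Q(Q1 2014) = 6×76 + 4×60 = 456 + 240 = 696
L = 604 / 696 × 100 = 86.7816
Paasche component (current-period weights):
ΣP(Q2 2014)Q(Q2 2014) = 4×64 + 5×50 = 256 + 250 = 506
ΣP(Q1 2014)Q(Q2 2014) = 6×64 + 4×50 = 384 + 200 = 584
P = 506 / 584 × 100 = 86.6438
Fisher = √(L × P) = √(86.7816 × 86.6438) = 86.7127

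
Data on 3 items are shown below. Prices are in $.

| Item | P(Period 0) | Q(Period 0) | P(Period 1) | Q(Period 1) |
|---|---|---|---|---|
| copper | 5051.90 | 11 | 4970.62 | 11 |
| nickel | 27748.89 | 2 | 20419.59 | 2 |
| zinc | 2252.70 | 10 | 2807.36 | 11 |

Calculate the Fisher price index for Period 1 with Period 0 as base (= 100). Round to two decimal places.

92.78

Laspeyres component (base-period weights):
ΣP(Period 1)Q(Period 0) = 4970.62×11 + 20419.59×2 + 2807.36×10 = 54676.82 + 40839.18 + 28073.6 = 123589.6
ΣP(Period 0)Q(Period 0) = 5051.90×11 + 27748.89×2 + 2252.70×10 = 55570.9 + 55497.78 + 22527 = 133595.68
L = 123589.6 / 133595.68 × 100 = 92.5102
Paasche component (current-period weights):
ΣP(Period 1)Q(Period 1) = 4970.62×11 + 20419.59×2 + 2807.36×11 = 54676.82 + 40839.18 + 30880.96 = 126396.96
ΣP(Period 0)Q(Period 1) = 5051.90×11 + 27748.89×2 + 2252.70×11 = 55570.9 + 55497.78 + 24779.7 = 135848.38
P = 126396.96 / 135848.38 × 100 = 93.0427
Fisher = √(L × P) = √(92.5102 × 93.0427) = 92.7760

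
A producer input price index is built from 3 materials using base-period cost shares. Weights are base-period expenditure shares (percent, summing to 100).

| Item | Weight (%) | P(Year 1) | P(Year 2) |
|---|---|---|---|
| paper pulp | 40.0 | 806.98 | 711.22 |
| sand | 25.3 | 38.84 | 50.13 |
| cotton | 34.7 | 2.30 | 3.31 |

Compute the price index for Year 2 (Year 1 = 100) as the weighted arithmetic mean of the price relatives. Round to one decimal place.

117.8

paper pulp: 40.0 × (711.22/806.98) = 40.0 × 0.881335 = 35.2534
sand: 25.3 × (50.13/38.84) = 25.3 × 1.290680 = 32.6542
cotton: 34.7 × (3.31/2.30) = 34.7 × 1.439130 = 49.9378
Index = Σ wᵢ·(p₁ᵢ/p₀ᵢ) = 35.2534 + 32.6542 + 49.9378 = 117.8454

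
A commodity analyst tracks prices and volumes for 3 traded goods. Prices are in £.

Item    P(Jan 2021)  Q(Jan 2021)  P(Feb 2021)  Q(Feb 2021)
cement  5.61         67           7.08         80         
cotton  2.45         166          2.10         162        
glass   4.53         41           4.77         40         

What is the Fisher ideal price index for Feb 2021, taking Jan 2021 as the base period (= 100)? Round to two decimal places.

106.02

Laspeyres component (base-period weights):
ΣP(Feb 2021)Q(Jan 2021) = 7.08×67 + 2.10×166 + 4.77×41 = 474.36 + 348.6 + 195.57 = 1018.53
ΣP(Jan 2021)Q(Jan 2021) = 5.61×67 + 2.45×166 + 4.53×41 = 375.87 + 406.7 + 185.73 = 968.3
L = 1018.53 / 968.3 × 100 = 105.1874
Paasche component (current-period weights):
ΣP(Feb 2021)Q(Feb 2021) = 7.08×80 + 2.10×162 + 4.77×40 = 566.4 + 340.2 + 190.8 = 1097.4
ΣP(Jan 2021)Q(Feb 2021) = 5.61×80 + 2.45×162 + 4.53×40 = 448.8 + 396.9 + 181.2 = 1026.9
P = 1097.4 / 1026.9 × 100 = 106.8653
Fisher = √(L × P) = √(105.1874 × 106.8653) = 106.0231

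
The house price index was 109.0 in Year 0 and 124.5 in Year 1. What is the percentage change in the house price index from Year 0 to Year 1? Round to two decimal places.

14.22%

Change = (124.5 − 109.0) / 109.0 × 100
       = 15.5 / 109.0 × 100 = 14.2202%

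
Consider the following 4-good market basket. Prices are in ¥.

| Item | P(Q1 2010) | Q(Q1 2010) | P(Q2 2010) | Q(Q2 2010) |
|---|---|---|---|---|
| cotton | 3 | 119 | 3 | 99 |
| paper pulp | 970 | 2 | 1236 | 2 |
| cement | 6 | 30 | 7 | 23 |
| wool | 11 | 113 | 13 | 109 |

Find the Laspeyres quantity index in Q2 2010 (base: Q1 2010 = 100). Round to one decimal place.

Laspeyres quantity index uses base-period prices as weights.
ΣP(Q1 2010)·Q(Q2 2010) = 3×99 + 970×2 + 6×23 + 11×109 = 297 + 1940 + 138 + 1199 = 3574
ΣP(Q1 2010)·Q(Q1 2010) = 3×119 + 970×2 + 6×30 + 11×113 = 357 + 1940 + 180 + 1243 = 3720
Index = 3574 / 3720 × 100 = 96.0753

96.1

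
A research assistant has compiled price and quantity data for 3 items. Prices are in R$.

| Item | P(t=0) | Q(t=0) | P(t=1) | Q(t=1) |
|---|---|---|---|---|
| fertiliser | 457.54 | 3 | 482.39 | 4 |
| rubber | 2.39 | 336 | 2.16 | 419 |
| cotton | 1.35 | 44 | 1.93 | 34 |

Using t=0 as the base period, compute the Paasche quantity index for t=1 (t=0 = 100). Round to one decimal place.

Paasche quantity index uses current-period prices as weights.
ΣP(t=1)·Q(t=1) = 482.39×4 + 2.16×419 + 1.93×34 = 1929.56 + 905.04 + 65.62 = 2900.22
ΣP(t=1)·Q(t=0) = 482.39×3 + 2.16×336 + 1.93×44 = 1447.17 + 725.76 + 84.92 = 2257.85
Index = 2900.22 / 2257.85 × 100 = 128.4505

128.5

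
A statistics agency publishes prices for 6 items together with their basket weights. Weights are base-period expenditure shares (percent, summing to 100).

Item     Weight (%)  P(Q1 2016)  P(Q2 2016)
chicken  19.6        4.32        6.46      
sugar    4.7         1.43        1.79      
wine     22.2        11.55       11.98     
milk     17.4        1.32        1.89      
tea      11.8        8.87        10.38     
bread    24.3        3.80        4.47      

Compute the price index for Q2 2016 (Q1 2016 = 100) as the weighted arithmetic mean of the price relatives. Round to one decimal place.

chicken: 19.6 × (6.46/4.32) = 19.6 × 1.495370 = 29.3093
sugar: 4.7 × (1.79/1.43) = 4.7 × 1.251748 = 5.8832
wine: 22.2 × (11.98/11.55) = 22.2 × 1.037229 = 23.0265
milk: 17.4 × (1.89/1.32) = 17.4 × 1.431818 = 24.9136
tea: 11.8 × (10.38/8.87) = 11.8 × 1.170237 = 13.8088
bread: 24.3 × (4.47/3.80) = 24.3 × 1.176316 = 28.5845
Index = Σ wᵢ·(p₁ᵢ/p₀ᵢ) = 29.3093 + 5.8832 + 23.0265 + 24.9136 + 13.8088 + 28.5845 = 125.5259

125.5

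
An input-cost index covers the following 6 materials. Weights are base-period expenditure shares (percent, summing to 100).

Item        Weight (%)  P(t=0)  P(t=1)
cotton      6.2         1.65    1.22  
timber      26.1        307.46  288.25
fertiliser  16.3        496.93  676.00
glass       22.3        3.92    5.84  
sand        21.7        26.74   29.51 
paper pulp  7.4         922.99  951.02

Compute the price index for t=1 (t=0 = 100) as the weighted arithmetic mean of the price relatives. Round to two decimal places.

116.02

cotton: 6.2 × (1.22/1.65) = 6.2 × 0.739394 = 4.5842
timber: 26.1 × (288.25/307.46) = 26.1 × 0.937520 = 24.4693
fertiliser: 16.3 × (676.00/496.93) = 16.3 × 1.360353 = 22.1737
glass: 22.3 × (5.84/3.92) = 22.3 × 1.489796 = 33.2224
sand: 21.7 × (29.51/26.74) = 21.7 × 1.103590 = 23.9479
paper pulp: 7.4 × (951.02/922.99) = 7.4 × 1.030369 = 7.6247
Index = Σ wᵢ·(p₁ᵢ/p₀ᵢ) = 4.5842 + 24.4693 + 22.1737 + 33.2224 + 23.9479 + 7.6247 = 116.0224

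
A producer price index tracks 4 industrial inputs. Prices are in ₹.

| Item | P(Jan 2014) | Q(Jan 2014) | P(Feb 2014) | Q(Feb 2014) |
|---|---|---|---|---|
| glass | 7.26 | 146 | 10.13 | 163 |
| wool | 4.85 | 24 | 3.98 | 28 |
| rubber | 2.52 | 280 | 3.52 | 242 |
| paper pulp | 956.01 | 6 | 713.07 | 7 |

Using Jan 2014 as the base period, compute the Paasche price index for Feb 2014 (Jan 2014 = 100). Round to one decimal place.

88.2

Paasche price index uses current-period quantities as weights.
ΣP(Feb 2014)·Q(Feb 2014) = 10.13×163 + 3.98×28 + 3.52×242 + 713.07×7 = 1651.19 + 111.44 + 851.84 + 4991.49 = 7605.96
ΣP(Jan 2014)·Q(Feb 2014) = 7.26×163 + 4.85×28 + 2.52×242 + 956.01×7 = 1183.38 + 135.8 + 609.84 + 6692.07 = 8621.09
Index = 7605.96 / 8621.09 × 100 = 88.2250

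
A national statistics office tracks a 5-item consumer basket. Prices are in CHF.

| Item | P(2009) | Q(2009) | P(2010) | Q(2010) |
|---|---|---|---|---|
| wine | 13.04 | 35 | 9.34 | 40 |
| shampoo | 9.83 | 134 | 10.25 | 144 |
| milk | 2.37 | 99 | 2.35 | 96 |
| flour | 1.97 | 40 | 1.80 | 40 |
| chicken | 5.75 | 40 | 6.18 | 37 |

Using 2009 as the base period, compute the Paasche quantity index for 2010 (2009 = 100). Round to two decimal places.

Paasche quantity index uses current-period prices as weights.
ΣP(2010)·Q(2010) = 9.34×40 + 10.25×144 + 2.35×96 + 1.80×40 + 6.18×37 = 373.6 + 1476 + 225.6 + 72 + 228.66 = 2375.86
ΣP(2010)·Q(2009) = 9.34×35 + 10.25×134 + 2.35×99 + 1.80×40 + 6.18×40 = 326.9 + 1373.5 + 232.65 + 72 + 247.2 = 2252.25
Index = 2375.86 / 2252.25 × 100 = 105.4883

105.49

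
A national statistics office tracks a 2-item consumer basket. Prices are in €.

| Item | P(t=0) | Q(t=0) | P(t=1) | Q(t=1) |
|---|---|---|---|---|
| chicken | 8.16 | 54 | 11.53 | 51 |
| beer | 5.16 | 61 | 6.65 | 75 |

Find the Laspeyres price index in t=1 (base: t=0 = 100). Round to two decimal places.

136.12

Laspeyres price index uses base-period quantities as weights.
ΣP(t=1)·Q(t=0) = 11.53×54 + 6.65×61 = 622.62 + 405.65 = 1028.27
ΣP(t=0)·Q(t=0) = 8.16×54 + 5.16×61 = 440.64 + 314.76 = 755.4
Index = 1028.27 / 755.4 × 100 = 136.1226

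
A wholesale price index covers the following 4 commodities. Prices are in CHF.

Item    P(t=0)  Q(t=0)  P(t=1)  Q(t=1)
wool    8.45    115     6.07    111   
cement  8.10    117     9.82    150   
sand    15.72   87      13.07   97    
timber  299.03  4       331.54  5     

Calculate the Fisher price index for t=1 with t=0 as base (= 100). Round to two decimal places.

97.09

Laspeyres component (base-period weights):
ΣP(t=1)Q(t=0) = 6.07×115 + 9.82×117 + 13.07×87 + 331.54×4 = 698.05 + 1148.94 + 1137.09 + 1326.16 = 4310.24
ΣP(t=0)Q(t=0) = 8.45×115 + 8.10×117 + 15.72×87 + 299.03×4 = 971.75 + 947.7 + 1367.64 + 1196.12 = 4483.21
L = 4310.24 / 4483.21 × 100 = 96.1418
Paasche component (current-period weights):
ΣP(t=1)Q(t=1) = 6.07×111 + 9.82×150 + 13.07×97 + 331.54×5 = 673.77 + 1473 + 1267.79 + 1657.7 = 5072.26
ΣP(t=0)Q(t=1) = 8.45×111 + 8.10×150 + 15.72×97 + 299.03×5 = 937.95 + 1215 + 1524.84 + 1495.15 = 5172.94
P = 5072.26 / 5172.94 × 100 = 98.0537
Fisher = √(L × P) = √(96.1418 × 98.0537) = 97.0931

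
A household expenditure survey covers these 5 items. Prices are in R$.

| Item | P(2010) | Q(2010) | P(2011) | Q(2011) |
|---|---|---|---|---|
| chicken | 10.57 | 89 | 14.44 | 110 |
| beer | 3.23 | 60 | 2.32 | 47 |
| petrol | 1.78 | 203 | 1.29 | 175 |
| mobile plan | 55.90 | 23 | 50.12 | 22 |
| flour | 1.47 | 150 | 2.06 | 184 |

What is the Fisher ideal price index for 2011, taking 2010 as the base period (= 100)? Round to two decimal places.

106.87

Laspeyres component (base-period weights):
ΣP(2011)Q(2010) = 14.44×89 + 2.32×60 + 1.29×203 + 50.12×23 + 2.06×150 = 1285.16 + 139.2 + 261.87 + 1152.76 + 309 = 3147.99
ΣP(2010)Q(2010) = 10.57×89 + 3.23×60 + 1.78×203 + 55.90×23 + 1.47×150 = 940.73 + 193.8 + 361.34 + 1285.7 + 220.5 = 3002.07
L = 3147.99 / 3002.07 × 100 = 104.8606
Paasche component (current-period weights):
ΣP(2011)Q(2011) = 14.44×110 + 2.32×47 + 1.29×175 + 50.12×22 + 2.06×184 = 1588.4 + 109.04 + 225.75 + 1102.64 + 379.04 = 3404.87
ΣP(2010)Q(2011) = 10.57×110 + 3.23×47 + 1.78×175 + 55.90×22 + 1.47×184 = 1162.7 + 151.81 + 311.5 + 1229.8 + 270.48 = 3126.29
P = 3404.87 / 3126.29 × 100 = 108.9109
Fisher = √(L × P) = √(104.8606 × 108.9109) = 106.8666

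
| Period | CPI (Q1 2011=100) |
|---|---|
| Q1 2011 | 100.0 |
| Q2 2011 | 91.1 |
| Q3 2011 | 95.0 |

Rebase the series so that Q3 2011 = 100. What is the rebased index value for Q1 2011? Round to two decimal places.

Rebased(Q1 2011) = 100.0 / 95.0 × 100 = 105.2632

105.26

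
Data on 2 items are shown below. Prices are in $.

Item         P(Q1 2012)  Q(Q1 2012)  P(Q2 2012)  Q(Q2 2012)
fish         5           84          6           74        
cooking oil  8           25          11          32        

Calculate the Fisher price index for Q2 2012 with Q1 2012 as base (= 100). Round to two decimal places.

Laspeyres component (base-period weights):
ΣP(Q2 2012)Q(Q1 2012) = 6×84 + 11×25 = 504 + 275 = 779
ΣP(Q1 2012)Q(Q1 2012) = 5×84 + 8×25 = 420 + 200 = 620
L = 779 / 620 × 100 = 125.6452
Paasche component (current-period weights):
ΣP(Q2 2012)Q(Q2 2012) = 6×74 + 11×32 = 444 + 352 = 796
ΣP(Q1 2012)Q(Q2 2012) = 5×74 + 8×32 = 370 + 256 = 626
P = 796 / 626 × 100 = 127.1565
Fisher = √(L × P) = √(125.6452 × 127.1565) = 126.3986

126.40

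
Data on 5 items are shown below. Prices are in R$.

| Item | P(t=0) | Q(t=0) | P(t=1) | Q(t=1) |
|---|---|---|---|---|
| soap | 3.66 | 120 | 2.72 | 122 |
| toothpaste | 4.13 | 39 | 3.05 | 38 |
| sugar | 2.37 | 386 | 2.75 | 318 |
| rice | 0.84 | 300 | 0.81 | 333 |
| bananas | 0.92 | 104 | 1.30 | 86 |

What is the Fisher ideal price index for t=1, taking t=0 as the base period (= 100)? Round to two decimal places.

100.24

Laspeyres component (base-period weights):
ΣP(t=1)Q(t=0) = 2.72×120 + 3.05×39 + 2.75×386 + 0.81×300 + 1.30×104 = 326.4 + 118.95 + 1061.5 + 243 + 135.2 = 1885.05
ΣP(t=0)Q(t=0) = 3.66×120 + 4.13×39 + 2.37×386 + 0.84×300 + 0.92×104 = 439.2 + 161.07 + 914.82 + 252 + 95.68 = 1862.77
L = 1885.05 / 1862.77 × 100 = 101.1961
Paasche component (current-period weights):
ΣP(t=1)Q(t=1) = 2.72×122 + 3.05×38 + 2.75×318 + 0.81×333 + 1.30×86 = 331.84 + 115.9 + 874.5 + 269.73 + 111.8 = 1703.77
ΣP(t=0)Q(t=1) = 3.66×122 + 4.13×38 + 2.37×318 + 0.84×333 + 0.92×86 = 446.52 + 156.94 + 753.66 + 279.72 + 79.12 = 1715.96
P = 1703.77 / 1715.96 × 100 = 99.2896
Fisher = √(L × P) = √(101.1961 × 99.2896) = 100.2383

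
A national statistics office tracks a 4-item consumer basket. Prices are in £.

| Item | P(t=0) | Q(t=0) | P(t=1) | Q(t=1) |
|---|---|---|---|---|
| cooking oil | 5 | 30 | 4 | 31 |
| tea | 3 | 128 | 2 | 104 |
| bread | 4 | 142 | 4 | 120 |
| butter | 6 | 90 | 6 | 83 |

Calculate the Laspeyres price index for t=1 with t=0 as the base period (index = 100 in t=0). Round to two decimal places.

90.38

Laspeyres price index uses base-period quantities as weights.
ΣP(t=1)·Q(t=0) = 4×30 + 2×128 + 4×142 + 6×90 = 120 + 256 + 568 + 540 = 1484
ΣP(t=0)·Q(t=0) = 5×30 + 3×128 + 4×142 + 6×90 = 150 + 384 + 568 + 540 = 1642
Index = 1484 / 1642 × 100 = 90.3776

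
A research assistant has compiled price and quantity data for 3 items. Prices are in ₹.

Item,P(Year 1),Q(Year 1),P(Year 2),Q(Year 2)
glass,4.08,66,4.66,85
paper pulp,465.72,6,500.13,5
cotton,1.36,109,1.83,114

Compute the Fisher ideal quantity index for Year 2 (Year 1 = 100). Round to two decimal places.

Laspeyres component (base-period weights):
ΣP(Year 1)Q(Year 2) = 4.08×85 + 465.72×5 + 1.36×114 = 346.8 + 2328.6 + 155.04 = 2830.44
ΣP(Year 1)Q(Year 1) = 4.08×66 + 465.72×6 + 1.36×109 = 269.28 + 2794.32 + 148.24 = 3211.84
L = 2830.44 / 3211.84 × 100 = 88.1252
Paasche component (current-period weights):
ΣP(Year 2)Q(Year 2) = 4.66×85 + 500.13×5 + 1.83×114 = 396.1 + 2500.65 + 208.62 = 3105.37
ΣP(Year 2)Q(Year 1) = 4.66×66 + 500.13×6 + 1.83×109 = 307.56 + 3000.78 + 199.47 = 3507.81
P = 3105.37 / 3507.81 × 100 = 88.5273
Fisher = √(L × P) = √(88.1252 × 88.5273) = 88.3260

88.33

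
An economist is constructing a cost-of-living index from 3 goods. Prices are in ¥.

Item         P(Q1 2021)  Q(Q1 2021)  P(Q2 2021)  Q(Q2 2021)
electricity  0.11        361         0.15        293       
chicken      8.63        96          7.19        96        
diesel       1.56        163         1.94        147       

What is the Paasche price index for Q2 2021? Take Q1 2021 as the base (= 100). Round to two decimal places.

Paasche price index uses current-period quantities as weights.
ΣP(Q2 2021)·Q(Q2 2021) = 0.15×293 + 7.19×96 + 1.94×147 = 43.95 + 690.24 + 285.18 = 1019.37
ΣP(Q1 2021)·Q(Q2 2021) = 0.11×293 + 8.63×96 + 1.56×147 = 32.23 + 828.48 + 229.32 = 1090.03
Index = 1019.37 / 1090.03 × 100 = 93.5176

93.52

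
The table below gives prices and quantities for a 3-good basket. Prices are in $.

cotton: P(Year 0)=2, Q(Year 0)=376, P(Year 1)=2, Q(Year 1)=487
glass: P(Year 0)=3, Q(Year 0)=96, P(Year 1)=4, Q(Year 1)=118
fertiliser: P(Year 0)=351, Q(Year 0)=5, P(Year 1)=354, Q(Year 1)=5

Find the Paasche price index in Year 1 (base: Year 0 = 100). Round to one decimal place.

104.3

Paasche price index uses current-period quantities as weights.
ΣP(Year 1)·Q(Year 1) = 2×487 + 4×118 + 354×5 = 974 + 472 + 1770 = 3216
ΣP(Year 0)·Q(Year 1) = 2×487 + 3×118 + 351×5 = 974 + 354 + 1755 = 3083
Index = 3216 / 3083 × 100 = 104.3140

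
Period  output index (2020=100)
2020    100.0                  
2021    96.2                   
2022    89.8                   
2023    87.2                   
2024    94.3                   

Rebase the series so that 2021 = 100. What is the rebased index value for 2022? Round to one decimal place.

Rebased(2022) = 89.8 / 96.2 × 100 = 93.3472

93.3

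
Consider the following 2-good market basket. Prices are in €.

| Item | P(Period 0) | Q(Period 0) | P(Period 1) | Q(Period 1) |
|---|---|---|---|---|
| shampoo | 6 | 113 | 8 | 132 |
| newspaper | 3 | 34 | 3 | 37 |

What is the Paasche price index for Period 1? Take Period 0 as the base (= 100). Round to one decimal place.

129.2

Paasche price index uses current-period quantities as weights.
ΣP(Period 1)·Q(Period 1) = 8×132 + 3×37 = 1056 + 111 = 1167
ΣP(Period 0)·Q(Period 1) = 6×132 + 3×37 = 792 + 111 = 903
Index = 1167 / 903 × 100 = 129.2359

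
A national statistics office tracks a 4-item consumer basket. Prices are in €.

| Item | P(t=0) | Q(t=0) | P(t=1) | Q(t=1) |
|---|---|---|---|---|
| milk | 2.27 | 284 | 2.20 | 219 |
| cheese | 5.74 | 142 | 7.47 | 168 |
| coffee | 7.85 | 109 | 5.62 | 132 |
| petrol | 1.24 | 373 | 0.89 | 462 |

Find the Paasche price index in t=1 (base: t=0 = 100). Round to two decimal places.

Paasche price index uses current-period quantities as weights.
ΣP(t=1)·Q(t=1) = 2.20×219 + 7.47×168 + 5.62×132 + 0.89×462 = 481.8 + 1254.96 + 741.84 + 411.18 = 2889.78
ΣP(t=0)·Q(t=1) = 2.27×219 + 5.74×168 + 7.85×132 + 1.24×462 = 497.13 + 964.32 + 1036.2 + 572.88 = 3070.53
Index = 2889.78 / 3070.53 × 100 = 94.1134

94.11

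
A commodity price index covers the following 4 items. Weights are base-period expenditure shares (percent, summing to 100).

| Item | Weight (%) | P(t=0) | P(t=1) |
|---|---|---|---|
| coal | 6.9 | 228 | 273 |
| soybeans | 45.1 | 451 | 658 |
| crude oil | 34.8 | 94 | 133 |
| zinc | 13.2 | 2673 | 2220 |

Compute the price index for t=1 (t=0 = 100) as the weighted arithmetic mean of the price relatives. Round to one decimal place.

134.3

coal: 6.9 × (273/228) = 6.9 × 1.197368 = 8.2618
soybeans: 45.1 × (658/451) = 45.1 × 1.458980 = 65.8000
crude oil: 34.8 × (133/94) = 34.8 × 1.414894 = 49.2383
zinc: 13.2 × (2220/2673) = 13.2 × 0.830527 = 10.9630
Index = Σ wᵢ·(p₁ᵢ/p₀ᵢ) = 8.2618 + 65.8000 + 49.2383 + 10.9630 = 134.2631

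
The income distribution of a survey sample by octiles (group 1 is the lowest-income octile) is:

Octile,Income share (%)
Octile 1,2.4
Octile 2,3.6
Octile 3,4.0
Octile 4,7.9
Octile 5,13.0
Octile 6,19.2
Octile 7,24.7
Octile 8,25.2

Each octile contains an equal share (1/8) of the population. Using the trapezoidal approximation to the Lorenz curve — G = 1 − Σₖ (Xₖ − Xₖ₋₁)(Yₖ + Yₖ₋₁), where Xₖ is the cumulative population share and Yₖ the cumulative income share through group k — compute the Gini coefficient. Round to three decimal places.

Cumulative income shares Yₖ: 0.0240, 0.0600, 0.1000, 0.1790, 0.3090, 0.5010, 0.7480, 1.0000
Σ (Xₖ−Xₖ₋₁)(Yₖ+Yₖ₋₁) = (1/8)(0.0240+0.0000) + (1/8)(0.0600+0.0240) + (1/8)(0.1000+0.0600) + (1/8)(0.1790+0.1000) + (1/8)(0.3090+0.1790) + (1/8)(0.5010+0.3090) + (1/8)(0.7480+0.5010) + (1/8)(1.0000+0.7480)
  = 0.0030 + 0.0105 + 0.0200 + 0.0349 + 0.0610 + 0.1013 + 0.1561 + 0.2185 = 0.6053
G = 1 − 0.6053 = 0.3947

0.395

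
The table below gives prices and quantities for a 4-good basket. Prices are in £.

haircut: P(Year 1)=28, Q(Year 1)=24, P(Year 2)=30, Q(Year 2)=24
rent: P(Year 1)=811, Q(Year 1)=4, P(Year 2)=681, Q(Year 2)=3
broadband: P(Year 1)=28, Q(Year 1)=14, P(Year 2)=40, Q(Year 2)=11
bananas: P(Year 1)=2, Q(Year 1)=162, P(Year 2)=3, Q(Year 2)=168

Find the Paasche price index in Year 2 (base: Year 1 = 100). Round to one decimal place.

Paasche price index uses current-period quantities as weights.
ΣP(Year 2)·Q(Year 2) = 30×24 + 681×3 + 40×11 + 3×168 = 720 + 2043 + 440 + 504 = 3707
ΣP(Year 1)·Q(Year 2) = 28×24 + 811×3 + 28×11 + 2×168 = 672 + 2433 + 308 + 336 = 3749
Index = 3707 / 3749 × 100 = 98.8797

98.9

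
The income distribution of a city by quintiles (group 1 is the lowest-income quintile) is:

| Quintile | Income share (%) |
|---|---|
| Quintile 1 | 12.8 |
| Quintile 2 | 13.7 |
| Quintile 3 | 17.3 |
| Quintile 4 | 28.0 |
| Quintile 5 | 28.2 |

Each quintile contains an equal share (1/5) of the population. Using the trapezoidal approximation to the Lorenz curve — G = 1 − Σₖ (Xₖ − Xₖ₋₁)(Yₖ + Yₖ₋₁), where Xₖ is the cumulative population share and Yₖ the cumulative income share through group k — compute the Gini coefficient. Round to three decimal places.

Cumulative income shares Yₖ: 0.1280, 0.2650, 0.4380, 0.7180, 1.0000
Σ (Xₖ−Xₖ₋₁)(Yₖ+Yₖ₋₁) = (1/5)(0.1280+0.0000) + (1/5)(0.2650+0.1280) + (1/5)(0.4380+0.2650) + (1/5)(0.7180+0.4380) + (1/5)(1.0000+0.7180)
  = 0.0256 + 0.0786 + 0.1406 + 0.2312 + 0.3436 = 0.8196
G = 1 − 0.8196 = 0.1804

0.180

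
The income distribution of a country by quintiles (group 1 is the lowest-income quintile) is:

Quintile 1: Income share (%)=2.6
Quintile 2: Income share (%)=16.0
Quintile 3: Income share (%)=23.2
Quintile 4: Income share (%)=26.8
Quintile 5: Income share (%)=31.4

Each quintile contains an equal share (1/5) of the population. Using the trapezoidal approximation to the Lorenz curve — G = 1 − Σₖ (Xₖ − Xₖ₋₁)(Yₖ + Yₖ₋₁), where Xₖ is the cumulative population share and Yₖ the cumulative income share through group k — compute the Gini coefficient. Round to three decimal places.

Cumulative income shares Yₖ: 0.0260, 0.1860, 0.4180, 0.6860, 1.0000
Σ (Xₖ−Xₖ₋₁)(Yₖ+Yₖ₋₁) = (1/5)(0.0260+0.0000) + (1/5)(0.1860+0.0260) + (1/5)(0.4180+0.1860) + (1/5)(0.6860+0.4180) + (1/5)(1.0000+0.6860)
  = 0.0052 + 0.0424 + 0.1208 + 0.2208 + 0.3372 = 0.7264
G = 1 − 0.7264 = 0.2736

0.274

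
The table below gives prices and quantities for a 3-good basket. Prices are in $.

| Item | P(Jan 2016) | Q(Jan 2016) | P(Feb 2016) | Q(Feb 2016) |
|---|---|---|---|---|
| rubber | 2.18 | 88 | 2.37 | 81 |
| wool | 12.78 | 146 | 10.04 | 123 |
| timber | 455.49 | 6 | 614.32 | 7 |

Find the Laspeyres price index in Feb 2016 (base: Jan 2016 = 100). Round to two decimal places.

111.89

Laspeyres price index uses base-period quantities as weights.
ΣP(Feb 2016)·Q(Jan 2016) = 2.37×88 + 10.04×146 + 614.32×6 = 208.56 + 1465.84 + 3685.92 = 5360.32
ΣP(Jan 2016)·Q(Jan 2016) = 2.18×88 + 12.78×146 + 455.49×6 = 191.84 + 1865.88 + 2732.94 = 4790.66
Index = 5360.32 / 4790.66 × 100 = 111.8911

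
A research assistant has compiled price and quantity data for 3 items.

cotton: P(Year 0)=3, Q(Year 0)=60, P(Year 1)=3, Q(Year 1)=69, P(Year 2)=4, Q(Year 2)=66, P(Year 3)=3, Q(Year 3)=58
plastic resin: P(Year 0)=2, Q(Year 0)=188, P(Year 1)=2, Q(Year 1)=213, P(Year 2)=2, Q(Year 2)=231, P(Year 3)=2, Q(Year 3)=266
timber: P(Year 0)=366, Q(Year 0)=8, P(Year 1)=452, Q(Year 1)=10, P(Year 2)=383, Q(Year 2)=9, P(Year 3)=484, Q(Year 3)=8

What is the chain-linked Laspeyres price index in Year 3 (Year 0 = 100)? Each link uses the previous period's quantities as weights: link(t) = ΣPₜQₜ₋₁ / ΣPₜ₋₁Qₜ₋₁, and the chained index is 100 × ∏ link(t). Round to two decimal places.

Link Year 0→Year 1:
ΣP(Year 1)Q(Year 0) = 3×60 + 2×188 + 452×8 = 180 + 376 + 3616 = 4172
ΣP(Year 0)Q(Year 0) = 3×60 + 2×188 + 366×8 = 180 + 376 + 2928 = 3484
link = 4172/3484 = 1.197474
Link Year 1→Year 2:
ΣP(Year 2)Q(Year 1) = 4×69 + 2×213 + 383×10 = 276 + 426 + 3830 = 4532
ΣP(Year 1)Q(Year 1) = 3×69 + 2×213 + 452×10 = 207 + 426 + 4520 = 5153
link = 4532/5153 = 0.879488
Link Year 2→Year 3:
ΣP(Year 3)Q(Year 2) = 3×66 + 2×231 + 484×9 = 198 + 462 + 4356 = 5016
ΣP(Year 2)Q(Year 2) = 4×66 + 2×231 + 383×9 = 264 + 462 + 3447 = 4173
link = 5016/4173 = 1.202013
Chained index = 100 × 1.197474 × 0.879488 × 1.202013 = 126.5916

126.59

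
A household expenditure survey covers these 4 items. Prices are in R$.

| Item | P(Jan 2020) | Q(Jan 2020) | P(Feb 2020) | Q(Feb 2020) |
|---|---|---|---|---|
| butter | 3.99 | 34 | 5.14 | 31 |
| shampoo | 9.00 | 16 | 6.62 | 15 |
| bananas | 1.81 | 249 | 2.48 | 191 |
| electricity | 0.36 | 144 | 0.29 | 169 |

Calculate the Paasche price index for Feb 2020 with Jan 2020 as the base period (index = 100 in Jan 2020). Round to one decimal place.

117.5

Paasche price index uses current-period quantities as weights.
ΣP(Feb 2020)·Q(Feb 2020) = 5.14×31 + 6.62×15 + 2.48×191 + 0.29×169 = 159.34 + 99.3 + 473.68 + 49.01 = 781.33
ΣP(Jan 2020)·Q(Feb 2020) = 3.99×31 + 9.00×15 + 1.81×191 + 0.36×169 = 123.69 + 135 + 345.71 + 60.84 = 665.24
Index = 781.33 / 665.24 × 100 = 117.4508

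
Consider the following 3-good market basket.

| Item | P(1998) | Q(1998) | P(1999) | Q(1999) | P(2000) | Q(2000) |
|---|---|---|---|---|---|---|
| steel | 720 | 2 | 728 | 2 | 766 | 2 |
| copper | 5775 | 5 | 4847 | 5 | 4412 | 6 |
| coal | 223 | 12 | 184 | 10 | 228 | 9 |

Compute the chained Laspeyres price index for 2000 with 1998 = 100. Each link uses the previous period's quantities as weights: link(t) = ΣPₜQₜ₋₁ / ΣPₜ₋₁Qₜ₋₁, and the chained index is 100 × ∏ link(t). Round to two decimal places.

Link 1998→1999:
ΣP(1999)Q(1998) = 728×2 + 4847×5 + 184×12 = 1456 + 24235 + 2208 = 27899
ΣP(1998)Q(1998) = 720×2 + 5775×5 + 223×12 = 1440 + 28875 + 2676 = 32991
link = 27899/32991 = 0.845655
Link 1999→2000:
ΣP(2000)Q(1999) = 766×2 + 4412×5 + 228×10 = 1532 + 22060 + 2280 = 25872
ΣP(1999)Q(1999) = 728×2 + 4847×5 + 184×10 = 1456 + 24235 + 1840 = 27531
link = 25872/27531 = 0.939741
Chained index = 100 × 0.845655 × 0.939741 = 79.4696

79.47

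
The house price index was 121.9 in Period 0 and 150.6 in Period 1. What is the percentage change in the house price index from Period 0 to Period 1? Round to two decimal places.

23.54%

Change = (150.6 − 121.9) / 121.9 × 100
       = 28.7 / 121.9 × 100 = 23.5439%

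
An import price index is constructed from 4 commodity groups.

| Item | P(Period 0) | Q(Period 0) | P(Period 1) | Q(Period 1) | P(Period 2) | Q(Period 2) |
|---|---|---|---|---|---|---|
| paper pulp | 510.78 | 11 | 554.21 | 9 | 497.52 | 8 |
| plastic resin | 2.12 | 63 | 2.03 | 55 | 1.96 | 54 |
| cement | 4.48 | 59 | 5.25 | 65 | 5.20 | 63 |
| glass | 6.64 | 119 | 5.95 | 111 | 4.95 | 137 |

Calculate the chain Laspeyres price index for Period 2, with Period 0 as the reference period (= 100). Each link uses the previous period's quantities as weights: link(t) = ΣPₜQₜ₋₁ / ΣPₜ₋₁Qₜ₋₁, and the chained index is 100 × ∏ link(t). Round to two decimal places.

Link Period 0→Period 1:
ΣP(Period 1)Q(Period 0) = 554.21×11 + 2.03×63 + 5.25×59 + 5.95×119 = 6096.31 + 127.89 + 309.75 + 708.05 = 7242
ΣP(Period 0)Q(Period 0) = 510.78×11 + 2.12×63 + 4.48×59 + 6.64×119 = 5618.58 + 133.56 + 264.32 + 790.16 = 6806.62
link = 7242/6806.62 = 1.063964
Link Period 1→Period 2:
ΣP(Period 2)Q(Period 1) = 497.52×9 + 1.96×55 + 5.20×65 + 4.95×111 = 4477.68 + 107.8 + 338 + 549.45 = 5472.93
ΣP(Period 1)Q(Period 1) = 554.21×9 + 2.03×55 + 5.25×65 + 5.95×111 = 4987.89 + 111.65 + 341.25 + 660.45 = 6101.24
link = 5472.93/6101.24 = 0.897019
Chained index = 100 × 1.063964 × 0.897019 = 95.4396

95.44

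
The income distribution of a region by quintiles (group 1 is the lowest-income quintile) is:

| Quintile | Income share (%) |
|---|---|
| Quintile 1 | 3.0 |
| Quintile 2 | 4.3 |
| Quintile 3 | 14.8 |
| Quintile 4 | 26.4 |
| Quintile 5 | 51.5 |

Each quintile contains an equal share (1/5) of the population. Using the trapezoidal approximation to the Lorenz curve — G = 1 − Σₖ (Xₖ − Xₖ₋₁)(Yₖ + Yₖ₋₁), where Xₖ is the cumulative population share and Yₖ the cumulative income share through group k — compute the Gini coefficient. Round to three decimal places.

0.476

Cumulative income shares Yₖ: 0.0300, 0.0730, 0.2210, 0.4850, 1.0000
Σ (Xₖ−Xₖ₋₁)(Yₖ+Yₖ₋₁) = (1/5)(0.0300+0.0000) + (1/5)(0.0730+0.0300) + (1/5)(0.2210+0.0730) + (1/5)(0.4850+0.2210) + (1/5)(1.0000+0.4850)
  = 0.0060 + 0.0206 + 0.0588 + 0.1412 + 0.2970 = 0.5236
G = 1 − 0.5236 = 0.4764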